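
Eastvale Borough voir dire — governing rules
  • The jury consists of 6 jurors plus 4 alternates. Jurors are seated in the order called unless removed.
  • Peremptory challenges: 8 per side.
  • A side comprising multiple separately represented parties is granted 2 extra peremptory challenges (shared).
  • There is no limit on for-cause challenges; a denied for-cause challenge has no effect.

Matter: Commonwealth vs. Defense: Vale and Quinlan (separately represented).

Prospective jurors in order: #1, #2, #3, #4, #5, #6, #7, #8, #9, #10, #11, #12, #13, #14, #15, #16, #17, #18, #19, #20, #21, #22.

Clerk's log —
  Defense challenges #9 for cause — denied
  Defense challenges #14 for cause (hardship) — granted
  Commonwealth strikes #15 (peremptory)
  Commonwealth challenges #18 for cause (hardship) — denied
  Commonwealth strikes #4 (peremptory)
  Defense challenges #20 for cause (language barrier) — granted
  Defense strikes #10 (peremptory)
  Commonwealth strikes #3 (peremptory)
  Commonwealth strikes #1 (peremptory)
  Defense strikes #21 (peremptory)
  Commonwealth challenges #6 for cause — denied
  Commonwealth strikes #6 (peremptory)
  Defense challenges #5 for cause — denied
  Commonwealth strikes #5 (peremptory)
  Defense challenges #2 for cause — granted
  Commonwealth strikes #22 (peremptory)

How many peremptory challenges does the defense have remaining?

8

Defense allotment: 8 base + 2 multi-party = 10.
Defense peremptories used: #10, #21 — 2 (for-cause on #9, #14, #20, #5, #2 don't count).
Remaining: 10 − 2 = 8.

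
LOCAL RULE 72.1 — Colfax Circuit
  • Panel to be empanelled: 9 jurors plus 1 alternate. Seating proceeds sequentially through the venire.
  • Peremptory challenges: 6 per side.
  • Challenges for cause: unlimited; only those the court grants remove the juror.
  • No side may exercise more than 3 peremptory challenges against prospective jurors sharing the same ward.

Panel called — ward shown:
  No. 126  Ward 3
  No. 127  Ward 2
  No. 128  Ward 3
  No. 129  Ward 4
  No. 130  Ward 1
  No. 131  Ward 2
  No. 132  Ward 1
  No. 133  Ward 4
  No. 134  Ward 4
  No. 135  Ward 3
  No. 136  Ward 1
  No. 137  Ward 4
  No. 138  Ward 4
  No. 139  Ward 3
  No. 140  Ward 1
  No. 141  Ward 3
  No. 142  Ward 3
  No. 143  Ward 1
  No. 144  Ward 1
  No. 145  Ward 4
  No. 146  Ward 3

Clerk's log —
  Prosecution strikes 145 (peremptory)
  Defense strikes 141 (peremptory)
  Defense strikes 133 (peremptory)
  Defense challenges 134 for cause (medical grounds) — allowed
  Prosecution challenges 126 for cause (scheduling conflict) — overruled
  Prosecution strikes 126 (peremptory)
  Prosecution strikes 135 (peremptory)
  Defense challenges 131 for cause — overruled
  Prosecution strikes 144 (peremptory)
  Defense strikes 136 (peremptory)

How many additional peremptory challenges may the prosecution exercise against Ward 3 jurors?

1

Prosecution peremptories so far: #145, #126, #135, #144 — 4 of 6 used, 2 left overall.
Against Ward 3: #126, #135 — 2 used; per-ward cap 3 leaves 1.
Binding limit: min(2, 1) = 1.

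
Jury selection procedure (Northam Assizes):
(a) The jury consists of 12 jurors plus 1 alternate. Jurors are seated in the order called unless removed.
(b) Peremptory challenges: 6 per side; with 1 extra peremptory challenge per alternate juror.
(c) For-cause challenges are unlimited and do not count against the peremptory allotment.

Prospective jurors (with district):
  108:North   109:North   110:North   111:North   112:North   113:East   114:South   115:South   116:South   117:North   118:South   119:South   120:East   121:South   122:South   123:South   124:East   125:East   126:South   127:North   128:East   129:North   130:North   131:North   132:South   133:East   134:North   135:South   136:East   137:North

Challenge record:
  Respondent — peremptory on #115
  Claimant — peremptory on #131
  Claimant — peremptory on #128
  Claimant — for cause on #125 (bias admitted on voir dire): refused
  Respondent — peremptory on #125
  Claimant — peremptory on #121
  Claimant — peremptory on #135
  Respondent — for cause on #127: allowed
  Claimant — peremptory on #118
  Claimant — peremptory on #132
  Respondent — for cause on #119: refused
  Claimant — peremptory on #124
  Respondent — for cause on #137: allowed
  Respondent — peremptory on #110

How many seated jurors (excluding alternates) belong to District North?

Removed: #110, #115, #118, #121, #124, #125, #127, #128, #131, #132, #135, #137.
Seated jurors 1–12: #108, #109, #111, #112, #113, #114, #116, #117, #119, #120, #122, #123 (alternates #126 not counted).
Of those, in District North: #108, #109, #111, #112, #117 → 5.

5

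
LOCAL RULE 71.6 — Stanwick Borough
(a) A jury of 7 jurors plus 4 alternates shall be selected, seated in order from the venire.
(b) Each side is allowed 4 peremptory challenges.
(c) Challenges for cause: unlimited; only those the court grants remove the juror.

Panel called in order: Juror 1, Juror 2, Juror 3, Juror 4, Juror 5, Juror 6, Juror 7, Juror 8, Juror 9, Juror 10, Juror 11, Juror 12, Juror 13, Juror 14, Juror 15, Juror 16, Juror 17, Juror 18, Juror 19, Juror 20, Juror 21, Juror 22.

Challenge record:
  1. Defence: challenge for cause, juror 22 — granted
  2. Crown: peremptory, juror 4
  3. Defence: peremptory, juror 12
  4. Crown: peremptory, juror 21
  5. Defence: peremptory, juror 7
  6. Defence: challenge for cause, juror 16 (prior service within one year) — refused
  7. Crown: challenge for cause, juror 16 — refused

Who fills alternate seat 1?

10

Removed: #4, #7, #12, #21, #22. (#16 stays — for-cause denied.)
Seating in order: seats 1–7 → #1, #2, #3, #5, #6, #8, #9; alternates → #10, #11, #13, #14.
So alternate 1 is #10.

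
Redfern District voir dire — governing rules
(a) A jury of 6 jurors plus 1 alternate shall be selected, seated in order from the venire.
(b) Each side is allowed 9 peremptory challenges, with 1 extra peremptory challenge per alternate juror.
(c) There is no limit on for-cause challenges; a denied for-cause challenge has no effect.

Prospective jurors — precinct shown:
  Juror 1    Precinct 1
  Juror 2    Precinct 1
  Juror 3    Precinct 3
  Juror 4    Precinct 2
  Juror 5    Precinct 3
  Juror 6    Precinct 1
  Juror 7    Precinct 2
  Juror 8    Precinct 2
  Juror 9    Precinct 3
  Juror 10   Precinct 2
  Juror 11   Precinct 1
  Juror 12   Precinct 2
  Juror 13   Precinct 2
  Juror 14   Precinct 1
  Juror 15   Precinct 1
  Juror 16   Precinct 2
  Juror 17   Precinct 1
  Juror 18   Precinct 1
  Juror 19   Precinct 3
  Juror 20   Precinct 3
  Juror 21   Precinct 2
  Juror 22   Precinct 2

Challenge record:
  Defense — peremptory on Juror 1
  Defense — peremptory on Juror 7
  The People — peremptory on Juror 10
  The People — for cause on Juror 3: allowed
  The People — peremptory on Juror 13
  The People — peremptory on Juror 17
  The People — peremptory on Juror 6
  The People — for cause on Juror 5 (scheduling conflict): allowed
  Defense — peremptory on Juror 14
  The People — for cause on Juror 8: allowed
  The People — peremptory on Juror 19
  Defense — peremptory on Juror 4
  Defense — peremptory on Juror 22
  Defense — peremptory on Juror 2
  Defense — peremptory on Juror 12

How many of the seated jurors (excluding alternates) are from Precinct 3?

Removed: #1, #2, #3, #4, #5, #6, #7, #8, #10, #12, #13, #14, #17, #19, #22.
Seated jurors 1–6: #9, #11, #15, #16, #18, #20 (alternates #21 not counted).
Of those, in Precinct 3: #9, #20 → 2.

2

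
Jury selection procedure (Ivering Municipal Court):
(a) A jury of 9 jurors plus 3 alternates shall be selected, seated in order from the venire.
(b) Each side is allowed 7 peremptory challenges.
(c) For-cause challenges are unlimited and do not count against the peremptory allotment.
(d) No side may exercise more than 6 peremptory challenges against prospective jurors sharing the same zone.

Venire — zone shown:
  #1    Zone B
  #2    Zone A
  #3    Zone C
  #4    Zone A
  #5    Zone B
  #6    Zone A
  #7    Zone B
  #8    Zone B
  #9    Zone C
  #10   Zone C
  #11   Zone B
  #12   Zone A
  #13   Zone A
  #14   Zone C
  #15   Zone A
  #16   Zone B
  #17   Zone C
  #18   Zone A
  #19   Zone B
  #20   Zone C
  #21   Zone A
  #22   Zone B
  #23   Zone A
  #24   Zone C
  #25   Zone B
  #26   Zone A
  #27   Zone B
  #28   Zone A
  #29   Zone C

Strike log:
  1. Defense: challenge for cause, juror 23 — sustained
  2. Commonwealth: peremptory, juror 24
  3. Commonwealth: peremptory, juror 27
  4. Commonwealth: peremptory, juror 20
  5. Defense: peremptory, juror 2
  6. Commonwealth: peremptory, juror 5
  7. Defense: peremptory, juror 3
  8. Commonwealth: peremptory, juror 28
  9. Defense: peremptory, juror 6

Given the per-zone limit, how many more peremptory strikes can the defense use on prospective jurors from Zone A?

4

Defense peremptories so far: #2, #3, #6 — 3 of 7 used, 4 left overall.
Against Zone A: #2, #6 — 2 used; per-zone cap 6 leaves 4.
Binding limit: min(4, 4) = 4.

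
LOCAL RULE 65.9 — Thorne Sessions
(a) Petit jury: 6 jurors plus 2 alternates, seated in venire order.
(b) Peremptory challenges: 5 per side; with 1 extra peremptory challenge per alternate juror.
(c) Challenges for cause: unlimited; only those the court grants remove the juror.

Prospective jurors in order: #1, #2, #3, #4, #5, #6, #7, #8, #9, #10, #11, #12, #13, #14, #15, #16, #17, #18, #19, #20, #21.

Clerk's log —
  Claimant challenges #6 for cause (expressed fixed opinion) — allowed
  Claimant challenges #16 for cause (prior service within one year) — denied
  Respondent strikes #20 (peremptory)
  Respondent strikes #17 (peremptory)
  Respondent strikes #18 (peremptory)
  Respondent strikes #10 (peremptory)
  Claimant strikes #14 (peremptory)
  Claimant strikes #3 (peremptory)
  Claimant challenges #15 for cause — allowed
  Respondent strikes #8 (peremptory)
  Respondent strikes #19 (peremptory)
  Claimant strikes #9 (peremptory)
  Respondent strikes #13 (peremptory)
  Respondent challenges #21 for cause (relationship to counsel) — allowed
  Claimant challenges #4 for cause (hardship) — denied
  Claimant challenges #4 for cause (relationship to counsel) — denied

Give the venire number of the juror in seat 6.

Removed: #3, #6, #8, #9, #10, #13, #14, #15, #17, #18, #19, #20, #21. (#4, #16 stay — for-cause denied.)
Seating in order: seats 1–6 → #1, #2, #4, #5, #7, #11; alternates → #12, #16.
So seat 6 is #11.

11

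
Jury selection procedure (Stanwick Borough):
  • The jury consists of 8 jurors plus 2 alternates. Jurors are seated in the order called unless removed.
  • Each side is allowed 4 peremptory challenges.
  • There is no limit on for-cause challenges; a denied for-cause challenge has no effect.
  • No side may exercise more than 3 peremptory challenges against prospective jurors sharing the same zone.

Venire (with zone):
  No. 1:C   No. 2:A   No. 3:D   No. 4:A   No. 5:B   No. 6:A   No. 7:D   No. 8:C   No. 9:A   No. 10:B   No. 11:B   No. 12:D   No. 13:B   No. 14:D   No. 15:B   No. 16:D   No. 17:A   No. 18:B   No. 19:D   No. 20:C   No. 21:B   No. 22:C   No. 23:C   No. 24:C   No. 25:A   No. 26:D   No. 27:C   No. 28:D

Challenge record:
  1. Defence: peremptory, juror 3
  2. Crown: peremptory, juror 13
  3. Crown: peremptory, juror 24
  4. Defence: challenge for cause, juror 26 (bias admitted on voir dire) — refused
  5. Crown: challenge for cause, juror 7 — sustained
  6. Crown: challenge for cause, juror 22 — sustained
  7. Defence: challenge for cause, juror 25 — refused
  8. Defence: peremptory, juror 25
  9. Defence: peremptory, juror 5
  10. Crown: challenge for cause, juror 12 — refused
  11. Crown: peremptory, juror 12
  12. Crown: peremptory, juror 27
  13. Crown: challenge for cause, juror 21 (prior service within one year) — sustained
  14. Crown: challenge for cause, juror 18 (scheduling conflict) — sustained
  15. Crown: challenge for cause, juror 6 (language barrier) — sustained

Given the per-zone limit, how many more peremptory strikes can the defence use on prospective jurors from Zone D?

1

Defence peremptories so far: #3, #25, #5 — 3 of 4 used, 1 left overall.
Against Zone D: #3 — 1 used; per-zone cap 3 leaves 2.
Binding limit: min(1, 2) = 1.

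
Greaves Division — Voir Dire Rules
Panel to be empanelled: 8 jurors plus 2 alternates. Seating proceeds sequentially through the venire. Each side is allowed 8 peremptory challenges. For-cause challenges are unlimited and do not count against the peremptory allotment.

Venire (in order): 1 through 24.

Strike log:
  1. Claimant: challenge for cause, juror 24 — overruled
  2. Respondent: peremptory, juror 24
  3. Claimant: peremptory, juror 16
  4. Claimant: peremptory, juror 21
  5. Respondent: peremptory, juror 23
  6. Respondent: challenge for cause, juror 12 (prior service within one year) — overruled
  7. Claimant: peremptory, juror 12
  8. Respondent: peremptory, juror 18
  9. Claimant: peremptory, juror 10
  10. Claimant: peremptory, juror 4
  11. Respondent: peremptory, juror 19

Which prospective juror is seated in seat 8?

9

Removed: #4, #10, #12, #16, #18, #19, #21, #23, #24.
Seating in order: seats 1–8 → #1, #2, #3, #5, #6, #7, #8, #9; alternates → #11, #13.
So seat 8 is #9.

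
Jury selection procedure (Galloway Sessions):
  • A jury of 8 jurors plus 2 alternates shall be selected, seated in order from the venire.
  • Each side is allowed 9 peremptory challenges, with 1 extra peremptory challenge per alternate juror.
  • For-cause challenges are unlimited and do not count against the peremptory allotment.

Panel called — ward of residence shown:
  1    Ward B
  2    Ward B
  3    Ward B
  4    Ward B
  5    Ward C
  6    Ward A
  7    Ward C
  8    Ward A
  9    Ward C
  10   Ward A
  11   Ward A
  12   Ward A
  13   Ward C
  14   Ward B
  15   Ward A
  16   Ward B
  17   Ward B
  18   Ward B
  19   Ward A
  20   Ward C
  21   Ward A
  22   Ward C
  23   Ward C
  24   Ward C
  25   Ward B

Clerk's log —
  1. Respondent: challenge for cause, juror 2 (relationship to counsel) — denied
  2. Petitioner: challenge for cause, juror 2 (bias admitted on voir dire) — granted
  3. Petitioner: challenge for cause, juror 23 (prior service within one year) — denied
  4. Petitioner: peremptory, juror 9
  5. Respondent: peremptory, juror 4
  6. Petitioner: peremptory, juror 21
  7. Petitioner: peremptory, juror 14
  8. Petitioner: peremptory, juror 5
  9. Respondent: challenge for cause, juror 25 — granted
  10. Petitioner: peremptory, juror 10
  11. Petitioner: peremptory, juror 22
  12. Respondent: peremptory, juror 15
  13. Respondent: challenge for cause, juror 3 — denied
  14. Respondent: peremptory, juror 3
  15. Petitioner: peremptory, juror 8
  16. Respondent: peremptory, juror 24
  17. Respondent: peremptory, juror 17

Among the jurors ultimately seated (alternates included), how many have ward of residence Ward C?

Removed: #2, #3, #4, #5, #8, #9, #10, #14, #15, #17, #21, #22, #24, #25.
Seated (10 incl. alternates): #1, #6, #7, #11, #12, #13, #16, #18, #19, #20.
Of those, in Ward C: #7, #13, #20 → 3.

3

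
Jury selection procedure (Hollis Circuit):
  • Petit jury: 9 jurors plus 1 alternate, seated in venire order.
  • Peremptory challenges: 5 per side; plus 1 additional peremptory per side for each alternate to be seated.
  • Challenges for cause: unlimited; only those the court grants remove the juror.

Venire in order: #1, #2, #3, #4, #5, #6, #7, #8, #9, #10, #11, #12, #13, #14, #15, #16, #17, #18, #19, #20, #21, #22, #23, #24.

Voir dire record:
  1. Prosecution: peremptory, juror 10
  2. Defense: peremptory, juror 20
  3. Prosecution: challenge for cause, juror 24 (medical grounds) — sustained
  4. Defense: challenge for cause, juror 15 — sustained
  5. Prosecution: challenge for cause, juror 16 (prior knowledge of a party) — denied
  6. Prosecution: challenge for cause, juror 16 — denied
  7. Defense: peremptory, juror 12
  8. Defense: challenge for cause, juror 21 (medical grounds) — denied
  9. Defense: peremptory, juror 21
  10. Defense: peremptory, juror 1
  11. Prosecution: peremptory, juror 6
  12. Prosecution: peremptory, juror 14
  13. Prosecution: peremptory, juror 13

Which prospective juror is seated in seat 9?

16

Removed: #1, #6, #10, #12, #13, #14, #15, #20, #21, #24. (#16 stays — for-cause denied.)
Seating in order: seats 1–9 → #2, #3, #4, #5, #7, #8, #9, #11, #16; alternates → #17.
So seat 9 is #16.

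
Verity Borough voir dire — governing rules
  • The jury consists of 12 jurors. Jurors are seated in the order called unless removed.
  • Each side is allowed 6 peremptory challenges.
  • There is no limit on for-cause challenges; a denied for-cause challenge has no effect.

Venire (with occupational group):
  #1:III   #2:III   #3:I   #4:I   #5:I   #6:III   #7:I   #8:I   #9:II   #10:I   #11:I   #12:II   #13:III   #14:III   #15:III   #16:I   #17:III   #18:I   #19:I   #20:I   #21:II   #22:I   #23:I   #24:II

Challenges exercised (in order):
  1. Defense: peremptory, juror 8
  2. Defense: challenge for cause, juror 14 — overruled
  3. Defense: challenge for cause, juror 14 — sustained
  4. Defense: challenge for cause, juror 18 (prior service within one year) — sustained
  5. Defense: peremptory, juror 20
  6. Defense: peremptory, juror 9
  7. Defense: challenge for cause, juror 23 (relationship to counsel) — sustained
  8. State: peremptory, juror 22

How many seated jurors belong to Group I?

Removed: #8, #9, #14, #18, #20, #22, #23.
Seated jurors 1–12: #1, #2, #3, #4, #5, #6, #7, #10, #11, #12, #13, #15.
Of those, in Group I: #3, #4, #5, #7, #10, #11 → 6.

6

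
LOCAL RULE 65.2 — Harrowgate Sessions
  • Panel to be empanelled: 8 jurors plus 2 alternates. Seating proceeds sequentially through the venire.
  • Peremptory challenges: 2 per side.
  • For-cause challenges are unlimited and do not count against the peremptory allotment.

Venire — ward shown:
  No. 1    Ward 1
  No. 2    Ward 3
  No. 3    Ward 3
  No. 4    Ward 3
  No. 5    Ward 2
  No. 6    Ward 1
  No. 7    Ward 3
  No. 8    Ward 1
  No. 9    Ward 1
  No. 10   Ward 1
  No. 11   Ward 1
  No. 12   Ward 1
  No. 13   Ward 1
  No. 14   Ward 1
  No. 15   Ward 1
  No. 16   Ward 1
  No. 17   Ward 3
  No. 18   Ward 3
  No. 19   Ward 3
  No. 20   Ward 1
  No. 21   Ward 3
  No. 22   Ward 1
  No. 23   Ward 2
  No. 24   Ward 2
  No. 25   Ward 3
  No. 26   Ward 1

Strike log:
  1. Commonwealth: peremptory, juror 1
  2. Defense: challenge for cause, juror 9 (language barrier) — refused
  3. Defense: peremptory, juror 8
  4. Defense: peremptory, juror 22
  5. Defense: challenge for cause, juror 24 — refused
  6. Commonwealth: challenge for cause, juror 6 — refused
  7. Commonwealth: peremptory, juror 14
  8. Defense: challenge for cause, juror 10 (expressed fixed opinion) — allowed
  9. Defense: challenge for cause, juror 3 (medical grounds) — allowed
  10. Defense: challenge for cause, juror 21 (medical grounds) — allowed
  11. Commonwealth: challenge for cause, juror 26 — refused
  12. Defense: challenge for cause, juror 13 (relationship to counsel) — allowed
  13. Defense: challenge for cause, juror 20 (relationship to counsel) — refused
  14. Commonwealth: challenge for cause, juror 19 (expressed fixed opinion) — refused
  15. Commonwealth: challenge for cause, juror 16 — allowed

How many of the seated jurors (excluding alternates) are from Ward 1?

Removed: #1, #3, #8, #10, #13, #14, #16, #21, #22.
Seated jurors 1–8: #2, #4, #5, #6, #7, #9, #11, #12 (alternates #15, #17 not counted).
Of those, in Ward 1: #6, #9, #11, #12 → 4.

4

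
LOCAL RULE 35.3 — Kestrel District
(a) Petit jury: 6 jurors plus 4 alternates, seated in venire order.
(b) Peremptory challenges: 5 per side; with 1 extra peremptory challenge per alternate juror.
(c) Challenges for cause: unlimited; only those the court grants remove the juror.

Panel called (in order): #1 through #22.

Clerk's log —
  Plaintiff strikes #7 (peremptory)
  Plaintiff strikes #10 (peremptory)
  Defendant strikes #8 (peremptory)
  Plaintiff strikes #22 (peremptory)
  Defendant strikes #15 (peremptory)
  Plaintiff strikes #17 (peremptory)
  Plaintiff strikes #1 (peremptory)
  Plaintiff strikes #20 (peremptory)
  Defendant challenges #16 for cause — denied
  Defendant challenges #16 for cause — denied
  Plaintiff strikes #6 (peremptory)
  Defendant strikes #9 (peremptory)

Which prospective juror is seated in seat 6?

Removed: #1, #6, #7, #8, #9, #10, #15, #17, #20, #22. (#16 stays — for-cause denied.)
Seating in order: seats 1–6 → #2, #3, #4, #5, #11, #12; alternates → #13, #14, #16, #18.
So seat 6 is #12.

12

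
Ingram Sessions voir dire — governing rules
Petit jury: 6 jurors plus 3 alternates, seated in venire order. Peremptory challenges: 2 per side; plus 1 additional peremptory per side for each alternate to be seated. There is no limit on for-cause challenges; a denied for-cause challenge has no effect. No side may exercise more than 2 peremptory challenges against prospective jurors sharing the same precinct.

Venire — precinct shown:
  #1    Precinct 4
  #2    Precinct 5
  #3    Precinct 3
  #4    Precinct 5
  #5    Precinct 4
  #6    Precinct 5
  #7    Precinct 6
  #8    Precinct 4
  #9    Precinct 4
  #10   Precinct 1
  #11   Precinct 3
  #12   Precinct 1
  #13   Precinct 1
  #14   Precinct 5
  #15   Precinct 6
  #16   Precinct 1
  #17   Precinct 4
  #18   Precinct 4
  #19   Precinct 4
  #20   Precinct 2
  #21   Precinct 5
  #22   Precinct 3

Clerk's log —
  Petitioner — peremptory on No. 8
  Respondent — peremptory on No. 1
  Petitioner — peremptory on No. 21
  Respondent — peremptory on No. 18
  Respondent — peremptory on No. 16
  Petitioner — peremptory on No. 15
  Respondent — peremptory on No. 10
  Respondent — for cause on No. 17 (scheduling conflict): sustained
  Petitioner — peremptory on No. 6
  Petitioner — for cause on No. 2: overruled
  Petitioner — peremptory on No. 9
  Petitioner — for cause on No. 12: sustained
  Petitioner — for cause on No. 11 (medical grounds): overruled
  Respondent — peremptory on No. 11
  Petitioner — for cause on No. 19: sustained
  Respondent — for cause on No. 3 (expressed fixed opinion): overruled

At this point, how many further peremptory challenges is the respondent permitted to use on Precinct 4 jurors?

0

Respondent peremptories so far: #1, #18, #16, #10, #11 — 5 of 5 used, 0 left overall.
Against Precinct 4: #1, #18 — 2 used; per-precinct cap 2 leaves 0.
Binding limit: min(0, 0) = 0.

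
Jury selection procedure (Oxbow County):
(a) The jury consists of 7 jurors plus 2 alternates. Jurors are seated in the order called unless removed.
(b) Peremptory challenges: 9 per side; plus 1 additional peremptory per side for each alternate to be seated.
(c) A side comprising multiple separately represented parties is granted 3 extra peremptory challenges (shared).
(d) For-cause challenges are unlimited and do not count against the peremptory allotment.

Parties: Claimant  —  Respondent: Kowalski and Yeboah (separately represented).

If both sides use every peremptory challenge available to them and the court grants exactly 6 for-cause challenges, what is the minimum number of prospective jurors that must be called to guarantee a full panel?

40

Seats to fill: 7 + 2 alternates = 9.
Peremptories — Claimant: 9 + 1×2 = 11; Respondent: 9 + 1×2 + 3 = 14; total 25.
For-cause removals: 6.
Minimum venire: 9 + 25 + 6 = 40.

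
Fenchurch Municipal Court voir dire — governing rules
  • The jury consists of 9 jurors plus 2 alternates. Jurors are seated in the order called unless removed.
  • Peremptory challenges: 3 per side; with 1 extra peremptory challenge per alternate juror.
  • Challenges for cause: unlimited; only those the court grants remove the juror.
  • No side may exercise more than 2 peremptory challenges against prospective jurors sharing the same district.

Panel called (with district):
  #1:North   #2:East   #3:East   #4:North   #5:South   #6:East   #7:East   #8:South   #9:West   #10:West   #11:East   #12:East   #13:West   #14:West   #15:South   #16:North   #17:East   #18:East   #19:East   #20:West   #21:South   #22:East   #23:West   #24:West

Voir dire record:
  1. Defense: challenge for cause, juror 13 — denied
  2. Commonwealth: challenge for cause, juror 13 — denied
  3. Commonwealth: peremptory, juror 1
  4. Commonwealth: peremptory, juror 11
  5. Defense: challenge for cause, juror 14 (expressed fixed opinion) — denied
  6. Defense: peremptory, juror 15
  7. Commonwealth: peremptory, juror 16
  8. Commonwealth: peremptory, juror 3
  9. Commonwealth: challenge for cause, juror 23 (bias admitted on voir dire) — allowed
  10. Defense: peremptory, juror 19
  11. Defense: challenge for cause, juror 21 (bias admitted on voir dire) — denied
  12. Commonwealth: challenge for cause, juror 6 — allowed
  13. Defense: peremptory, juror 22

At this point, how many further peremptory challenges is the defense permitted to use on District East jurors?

0

Defense peremptories so far: #15, #19, #22 — 3 of 5 used, 2 left overall.
Against District East: #19, #22 — 2 used; per-district cap 2 leaves 0.
Binding limit: min(2, 0) = 0.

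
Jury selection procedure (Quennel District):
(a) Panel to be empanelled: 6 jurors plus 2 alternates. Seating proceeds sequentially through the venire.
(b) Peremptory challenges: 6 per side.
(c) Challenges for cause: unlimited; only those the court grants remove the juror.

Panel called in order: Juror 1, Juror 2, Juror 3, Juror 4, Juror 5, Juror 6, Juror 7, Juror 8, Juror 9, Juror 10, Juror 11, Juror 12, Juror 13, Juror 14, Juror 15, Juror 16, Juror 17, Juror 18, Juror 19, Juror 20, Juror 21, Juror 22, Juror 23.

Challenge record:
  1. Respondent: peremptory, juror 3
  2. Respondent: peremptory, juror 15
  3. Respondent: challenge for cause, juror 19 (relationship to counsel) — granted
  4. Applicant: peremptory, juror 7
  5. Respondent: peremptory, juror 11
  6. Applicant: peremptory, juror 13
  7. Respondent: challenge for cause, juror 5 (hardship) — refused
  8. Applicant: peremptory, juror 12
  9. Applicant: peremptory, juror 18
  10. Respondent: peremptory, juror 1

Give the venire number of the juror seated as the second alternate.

Removed: #1, #3, #7, #11, #12, #13, #15, #18, #19. (#5 stays — for-cause denied.)
Seating in order: seats 1–6 → #2, #4, #5, #6, #8, #9; alternates → #10, #14.
So alternate 2 is #14.

14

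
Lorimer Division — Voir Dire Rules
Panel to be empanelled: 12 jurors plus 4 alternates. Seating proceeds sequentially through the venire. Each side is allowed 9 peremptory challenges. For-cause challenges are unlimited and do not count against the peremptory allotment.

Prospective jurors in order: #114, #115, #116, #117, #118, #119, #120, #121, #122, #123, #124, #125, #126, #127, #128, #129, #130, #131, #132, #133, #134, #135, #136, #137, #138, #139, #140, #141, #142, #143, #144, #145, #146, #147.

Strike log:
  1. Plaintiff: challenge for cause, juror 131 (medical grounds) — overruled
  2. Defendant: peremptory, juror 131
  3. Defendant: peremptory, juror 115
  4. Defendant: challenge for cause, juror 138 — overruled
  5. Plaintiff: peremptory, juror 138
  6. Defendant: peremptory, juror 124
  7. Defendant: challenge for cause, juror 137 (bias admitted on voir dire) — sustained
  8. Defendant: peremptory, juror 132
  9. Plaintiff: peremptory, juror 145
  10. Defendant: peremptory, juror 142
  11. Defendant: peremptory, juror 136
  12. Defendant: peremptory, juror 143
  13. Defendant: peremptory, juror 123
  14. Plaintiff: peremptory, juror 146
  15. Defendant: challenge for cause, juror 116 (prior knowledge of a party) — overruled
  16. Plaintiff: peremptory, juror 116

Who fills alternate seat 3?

134

Removed: #115, #116, #123, #124, #131, #132, #136, #137, #138, #142, #143, #145, #146.
Seating in order: seats 1–12 → #114, #117, #118, #119, #120, #121, #122, #125, #126, #127, #128, #129; alternates → #130, #133, #134, #135.
So alternate 3 is #134.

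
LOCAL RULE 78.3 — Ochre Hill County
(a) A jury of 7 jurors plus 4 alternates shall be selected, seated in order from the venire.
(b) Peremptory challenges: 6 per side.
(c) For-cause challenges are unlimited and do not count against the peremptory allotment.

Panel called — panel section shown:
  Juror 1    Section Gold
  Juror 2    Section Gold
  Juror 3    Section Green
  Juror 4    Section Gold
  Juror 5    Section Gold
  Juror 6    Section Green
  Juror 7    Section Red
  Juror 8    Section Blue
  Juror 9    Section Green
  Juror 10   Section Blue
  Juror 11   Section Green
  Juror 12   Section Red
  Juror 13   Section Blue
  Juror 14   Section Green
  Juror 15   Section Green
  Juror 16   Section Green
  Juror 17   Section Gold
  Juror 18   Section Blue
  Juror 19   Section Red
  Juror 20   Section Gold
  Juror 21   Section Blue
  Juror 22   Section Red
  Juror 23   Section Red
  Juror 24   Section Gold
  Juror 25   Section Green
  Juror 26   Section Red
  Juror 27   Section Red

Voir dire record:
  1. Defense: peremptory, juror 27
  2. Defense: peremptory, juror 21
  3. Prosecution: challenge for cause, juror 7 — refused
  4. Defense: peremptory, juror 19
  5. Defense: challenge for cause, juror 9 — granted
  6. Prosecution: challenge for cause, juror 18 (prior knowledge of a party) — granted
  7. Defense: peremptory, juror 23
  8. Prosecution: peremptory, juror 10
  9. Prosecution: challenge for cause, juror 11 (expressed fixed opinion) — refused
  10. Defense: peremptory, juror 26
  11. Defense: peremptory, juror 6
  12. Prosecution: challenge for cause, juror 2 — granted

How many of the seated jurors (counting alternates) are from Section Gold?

Removed: #2, #6, #9, #10, #18, #19, #21, #23, #26, #27.
Seated (11 incl. alternates): #1, #3, #4, #5, #7, #8, #11, #12, #13, #14, #15.
Of those, in Section Gold: #1, #4, #5 → 3.

3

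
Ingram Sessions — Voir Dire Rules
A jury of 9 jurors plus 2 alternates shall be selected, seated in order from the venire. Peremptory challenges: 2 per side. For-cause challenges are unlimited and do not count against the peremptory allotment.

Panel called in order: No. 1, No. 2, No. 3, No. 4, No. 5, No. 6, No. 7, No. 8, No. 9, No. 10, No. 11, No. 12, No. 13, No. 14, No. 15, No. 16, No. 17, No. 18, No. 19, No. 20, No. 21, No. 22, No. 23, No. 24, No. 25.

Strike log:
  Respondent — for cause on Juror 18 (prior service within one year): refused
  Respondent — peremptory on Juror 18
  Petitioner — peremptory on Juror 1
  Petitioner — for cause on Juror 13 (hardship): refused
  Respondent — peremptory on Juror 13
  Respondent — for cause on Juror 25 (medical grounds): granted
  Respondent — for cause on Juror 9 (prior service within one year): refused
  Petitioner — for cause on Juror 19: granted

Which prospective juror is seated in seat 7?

8

Removed: #1, #13, #18, #19, #25. (#9 stays — for-cause denied.)
Seating in order: seats 1–9 → #2, #3, #4, #5, #6, #7, #8, #9, #10; alternates → #11, #12.
So seat 7 is #8.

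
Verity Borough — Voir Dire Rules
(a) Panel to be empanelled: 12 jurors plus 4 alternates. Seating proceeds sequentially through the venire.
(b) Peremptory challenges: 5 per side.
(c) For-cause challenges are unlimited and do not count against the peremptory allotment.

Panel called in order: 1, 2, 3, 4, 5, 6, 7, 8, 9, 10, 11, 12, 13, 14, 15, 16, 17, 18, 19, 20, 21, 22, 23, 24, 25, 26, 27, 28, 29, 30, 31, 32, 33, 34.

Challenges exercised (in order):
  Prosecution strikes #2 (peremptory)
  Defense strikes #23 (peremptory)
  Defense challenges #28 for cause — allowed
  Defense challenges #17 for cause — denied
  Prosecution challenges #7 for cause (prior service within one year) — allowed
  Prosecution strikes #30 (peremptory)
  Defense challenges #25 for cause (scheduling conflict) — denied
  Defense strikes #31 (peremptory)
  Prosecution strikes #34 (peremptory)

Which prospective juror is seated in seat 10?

Removed: #2, #7, #23, #28, #30, #31, #34. (#17, #25 stay — for-cause denied.)
Filling seats in venire order through position 10: #1, #3, #4, #5, #6, #8, #9, #10, #11, #12.
So seat 10 is #12.

12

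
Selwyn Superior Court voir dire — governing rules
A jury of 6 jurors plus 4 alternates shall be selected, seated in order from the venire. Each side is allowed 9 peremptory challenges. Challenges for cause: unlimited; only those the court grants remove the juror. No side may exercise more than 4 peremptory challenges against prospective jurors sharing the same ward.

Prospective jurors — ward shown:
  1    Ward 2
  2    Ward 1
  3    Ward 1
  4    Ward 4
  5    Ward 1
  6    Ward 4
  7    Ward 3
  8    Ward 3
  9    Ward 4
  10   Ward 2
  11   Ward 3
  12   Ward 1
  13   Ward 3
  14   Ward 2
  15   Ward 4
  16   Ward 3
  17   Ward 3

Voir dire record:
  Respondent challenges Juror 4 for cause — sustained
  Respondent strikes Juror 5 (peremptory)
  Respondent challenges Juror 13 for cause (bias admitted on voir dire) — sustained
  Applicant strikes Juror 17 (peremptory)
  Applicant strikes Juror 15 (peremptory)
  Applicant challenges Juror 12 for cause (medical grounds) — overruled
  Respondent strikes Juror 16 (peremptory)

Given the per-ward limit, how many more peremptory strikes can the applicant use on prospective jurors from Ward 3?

3

Applicant peremptories so far: #17, #15 — 2 of 9 used, 7 left overall.
Against Ward 3: #17 — 1 used; per-ward cap 4 leaves 3.
Binding limit: min(7, 3) = 3.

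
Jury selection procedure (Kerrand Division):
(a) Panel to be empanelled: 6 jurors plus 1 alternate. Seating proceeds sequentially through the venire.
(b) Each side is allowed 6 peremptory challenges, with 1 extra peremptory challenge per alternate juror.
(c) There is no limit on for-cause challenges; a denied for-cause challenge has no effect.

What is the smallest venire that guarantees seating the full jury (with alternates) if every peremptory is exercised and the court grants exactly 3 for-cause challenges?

24

Seats to fill: 6 + 1 alternates = 7.
Peremptories: 6 + 1×1 = 7 per side × 2 sides = 14.
For-cause removals: 3.
Minimum venire: 7 + 14 + 3 = 24.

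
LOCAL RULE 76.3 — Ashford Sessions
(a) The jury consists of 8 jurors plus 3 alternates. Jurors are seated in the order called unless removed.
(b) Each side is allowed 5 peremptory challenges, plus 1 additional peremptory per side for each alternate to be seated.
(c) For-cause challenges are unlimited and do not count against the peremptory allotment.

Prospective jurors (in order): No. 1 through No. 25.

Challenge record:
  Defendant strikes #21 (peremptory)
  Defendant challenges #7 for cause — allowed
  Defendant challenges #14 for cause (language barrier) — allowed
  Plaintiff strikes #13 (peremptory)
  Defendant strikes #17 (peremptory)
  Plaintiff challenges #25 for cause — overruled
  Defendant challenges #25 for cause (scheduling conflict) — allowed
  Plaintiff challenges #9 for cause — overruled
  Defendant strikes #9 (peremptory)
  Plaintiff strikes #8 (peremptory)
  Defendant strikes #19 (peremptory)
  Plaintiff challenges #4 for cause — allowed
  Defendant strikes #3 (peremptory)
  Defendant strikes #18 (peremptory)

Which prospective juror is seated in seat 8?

Removed: #3, #4, #7, #8, #9, #13, #14, #17, #18, #19, #21, #25.
Seating in order: seats 1–8 → #1, #2, #5, #6, #10, #11, #12, #15; alternates → #16, #20, #22.
So seat 8 is #15.

15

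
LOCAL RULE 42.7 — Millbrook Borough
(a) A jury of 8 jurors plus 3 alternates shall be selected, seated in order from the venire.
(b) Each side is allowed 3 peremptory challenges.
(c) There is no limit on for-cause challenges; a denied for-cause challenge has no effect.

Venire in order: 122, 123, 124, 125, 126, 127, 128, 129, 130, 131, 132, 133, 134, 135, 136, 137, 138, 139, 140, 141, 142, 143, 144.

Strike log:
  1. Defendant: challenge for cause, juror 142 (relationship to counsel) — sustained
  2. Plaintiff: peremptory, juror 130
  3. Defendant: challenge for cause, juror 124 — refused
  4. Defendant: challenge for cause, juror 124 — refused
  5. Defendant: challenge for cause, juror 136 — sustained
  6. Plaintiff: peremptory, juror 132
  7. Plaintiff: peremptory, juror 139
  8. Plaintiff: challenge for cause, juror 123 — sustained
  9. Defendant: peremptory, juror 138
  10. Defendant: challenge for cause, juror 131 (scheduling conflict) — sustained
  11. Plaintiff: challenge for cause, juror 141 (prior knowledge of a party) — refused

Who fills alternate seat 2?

Removed: #123, #130, #131, #132, #136, #138, #139, #142. (#124, #141 stay — for-cause denied.)
Seating in order: seats 1–8 → #122, #124, #125, #126, #127, #128, #129, #133; alternates → #134, #135, #137.
So alternate 2 is #135.

135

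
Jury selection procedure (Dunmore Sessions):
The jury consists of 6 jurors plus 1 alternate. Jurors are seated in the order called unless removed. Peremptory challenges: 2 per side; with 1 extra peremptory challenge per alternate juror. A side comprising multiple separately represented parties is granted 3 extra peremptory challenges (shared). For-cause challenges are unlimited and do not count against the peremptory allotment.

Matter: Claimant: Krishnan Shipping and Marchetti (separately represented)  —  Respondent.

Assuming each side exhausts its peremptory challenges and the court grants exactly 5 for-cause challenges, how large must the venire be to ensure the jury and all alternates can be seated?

21

Seats to fill: 6 + 1 alternates = 7.
Peremptories — Claimant: 2 + 1×1 + 3 = 6; Respondent: 2 + 1×1 = 3; total 9.
For-cause removals: 5.
Minimum venire: 7 + 9 + 5 = 21.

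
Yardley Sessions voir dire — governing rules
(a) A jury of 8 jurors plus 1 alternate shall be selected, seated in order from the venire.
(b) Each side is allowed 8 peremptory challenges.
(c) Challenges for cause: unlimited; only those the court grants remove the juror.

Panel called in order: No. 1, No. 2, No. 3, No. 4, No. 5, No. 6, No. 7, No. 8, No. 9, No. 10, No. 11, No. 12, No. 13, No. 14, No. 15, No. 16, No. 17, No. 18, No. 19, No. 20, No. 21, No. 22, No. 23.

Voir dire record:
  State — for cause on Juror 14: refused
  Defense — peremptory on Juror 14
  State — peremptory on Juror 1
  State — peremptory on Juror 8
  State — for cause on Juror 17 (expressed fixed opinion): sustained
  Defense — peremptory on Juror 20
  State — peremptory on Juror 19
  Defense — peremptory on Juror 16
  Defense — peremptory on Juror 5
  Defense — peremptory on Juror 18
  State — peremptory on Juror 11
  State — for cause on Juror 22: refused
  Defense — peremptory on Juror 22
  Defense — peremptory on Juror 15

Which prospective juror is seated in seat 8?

Removed: #1, #5, #8, #11, #14, #15, #16, #17, #18, #19, #20, #22.
Seating in order: seats 1–8 → #2, #3, #4, #6, #7, #9, #10, #12; alternates → #13.
So seat 8 is #12.

12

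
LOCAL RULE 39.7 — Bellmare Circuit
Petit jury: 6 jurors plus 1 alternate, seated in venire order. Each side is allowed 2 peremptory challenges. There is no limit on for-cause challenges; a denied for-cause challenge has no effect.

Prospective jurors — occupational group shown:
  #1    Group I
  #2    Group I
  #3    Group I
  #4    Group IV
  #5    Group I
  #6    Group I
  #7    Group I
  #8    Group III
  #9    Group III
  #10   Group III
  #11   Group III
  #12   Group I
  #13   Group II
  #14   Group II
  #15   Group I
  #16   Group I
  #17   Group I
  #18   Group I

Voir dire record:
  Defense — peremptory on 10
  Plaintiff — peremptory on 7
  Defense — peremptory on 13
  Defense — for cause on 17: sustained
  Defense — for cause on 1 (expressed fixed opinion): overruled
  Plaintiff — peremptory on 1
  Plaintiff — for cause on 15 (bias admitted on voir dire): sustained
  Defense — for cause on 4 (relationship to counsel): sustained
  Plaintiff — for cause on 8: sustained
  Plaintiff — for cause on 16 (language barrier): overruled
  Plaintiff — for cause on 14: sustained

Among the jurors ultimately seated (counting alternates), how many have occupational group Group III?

Removed: #1, #4, #7, #8, #10, #13, #14, #15, #17.
Seated (7 incl. alternates): #2, #3, #5, #6, #9, #11, #12.
Of those, in Group III: #9, #11 → 2.

2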